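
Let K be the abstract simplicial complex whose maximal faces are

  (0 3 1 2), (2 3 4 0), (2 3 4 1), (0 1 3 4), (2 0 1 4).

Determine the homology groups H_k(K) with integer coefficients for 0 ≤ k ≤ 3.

Order the vertices as 0 < 1 < 2 < 3 < 4. Listing each simplex with vertices in this order, K has dimension 3 with simplices:

  0-simplices (5): [0], [1], [2], [3], [4]
  1-simplices (10): [0,1], [0,2], [0,3], [0,4], [1,2], [1,3], [1,4], [2,3], [2,4], [3,4]
  2-simplices (10): [0,1,2], [0,1,3], [0,1,4], [0,2,3], [0,2,4], [0,3,4], [1,2,3], [1,2,4], [1,3,4], [2,3,4]
  3-simplices (5): [0,1,2,3], [0,1,2,4], [0,1,3,4], [0,2,3,4], [1,2,3,4]

so the chain groups are C_0 ≅ Z^5, C_1 ≅ Z^10, C_2 ≅ Z^10, C_3 ≅ Z^5.

The boundary map ∂_1: C_1 → C_0 sends each edge [p,q] (with p < q) to q − p.
This gives a 5×10 integer matrix of rank 4; reducing to Smith normal form yields diagonal entries (1,1,1,1).

The boundary map ∂_2: C_2 → C_1 acts by ∂[p,q,r] = [q,r] − [p,r] + [p,q]. For instance
  ∂[1,3,4] = [3,4] − [1,4] + [1,3],
  ∂[0,3,4] = [3,4] − [0,4] + [0,3].
The resulting 10×10 matrix has rank 6, and its Smith normal form has invariant factors (1,1,1,1,1,1).

The boundary map ∂_3: C_3 → C_2 sends each 3-simplex σ to the alternating sum Σ_i (−1)^i (σ with its i-th vertex removed). For instance
  ∂[1,2,3,4] = [2,3,4] − [1,3,4] + [1,2,4] − [1,2,3],
  ∂[0,1,3,4] = [1,3,4] − [0,3,4] + [0,1,4] − [0,1,3].
This gives a 10×5 integer matrix of rank 4; reducing to Smith normal form yields diagonal entries (1,1,1,1).

Reading off H_k = ker ∂_k / im ∂_{k+1}:

  H_0: rank C_0 − rank ∂_1 = 5 − 4 = 1, and the invariant factors of ∂_1 are all 1, so H_0 ≅ Z.
  H_1: rank ker ∂_1 − rank ∂_2 = (10 − 4) − 6 = 0, and the invariant factors of ∂_2 are all 1, so H_1 ≅ 0.
  H_2: rank ker ∂_2 − rank ∂_3 = (10 − 6) − 4 = 0, and the invariant factors of ∂_3 are all 1, so H_2 ≅ 0.
  H_3: rank ker ∂_3 − rank ∂_4 = (5 − 4) − 0 = 1, and there is no ∂_4, so H_3 ≅ Z.

As a check, the Euler characteristic is 5 − 10 + 10 − 5 = 0, which agrees with 1 − 0 + 0 − 1 = 0.
(K is a triangulation of the 3-sphere S^3.)

H_0 = Z,  H_1 = 0,  H_2 = 0,  H_3 = Z.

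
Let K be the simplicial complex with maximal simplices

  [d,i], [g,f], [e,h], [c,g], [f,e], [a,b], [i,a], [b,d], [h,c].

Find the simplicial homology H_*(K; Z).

K has 9 vertices, 9 edges.
rank ∂_0 = 0, rank ∂_1 = 7 ⇒ b_0 = 9 − 0 − 7 = 2; all invariant factors of ∂_1 are 1 so no torsion. So H_0 ≅ Z^2.
rank ∂_1 = 7, rank ∂_2 = 0 ⇒ b_1 = 9 − 7 − 0 = 2. So H_1 ≅ Z^2.

H_0 ≅ Z^2,  H_1 ≅ Z^2.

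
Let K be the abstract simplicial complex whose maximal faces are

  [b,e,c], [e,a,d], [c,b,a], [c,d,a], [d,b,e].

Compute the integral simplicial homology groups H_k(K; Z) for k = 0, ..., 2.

H_0 = Z,  H_1 = Z,  H_2 = 0.

K has 5 vertices, 10 edges, 5 triangles.
rank ∂_0 = 0, rank ∂_1 = 4 ⇒ b_0 = 5 − 0 − 4 = 1; all invariant factors of ∂_1 are 1 so no torsion. So H_0 = Z.
rank ∂_1 = 4, rank ∂_2 = 5 ⇒ b_1 = 10 − 4 − 5 = 1; all invariant factors of ∂_2 are 1 so no torsion. So H_1 = Z.
rank ∂_2 = 5, rank ∂_3 = 0 ⇒ b_2 = 5 − 5 − 0 = 0. So H_2 = 0.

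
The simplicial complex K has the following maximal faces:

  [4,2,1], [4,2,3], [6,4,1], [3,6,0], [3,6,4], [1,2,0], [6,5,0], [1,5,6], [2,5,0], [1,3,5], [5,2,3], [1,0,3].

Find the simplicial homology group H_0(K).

H_0 = Z.

Fix the vertex order 0 < 1 < 2 < 3 < 4 < 5 < 6 and write every simplex with vertices in increasing order. Then dim K = 2 and the simplices of K are:

  0-simplices (7): [0], [1], [2], [3], [4], [5], [6]
  1-simplices (18): [0,1], [0,2], [0,3], [0,5], [0,6], [1,2], [1,3], [1,4], [1,5], [1,6], [2,3], [2,4], [2,5], [3,4], [3,5], [3,6], [4,6], [5,6]
  2-simplices (12): [0,1,2], [0,1,3], [0,2,5], [0,3,6], [0,5,6], [1,2,4], [1,3,5], [1,4,6], [1,5,6], [2,3,4], [2,3,5], [3,4,6]

giving chain groups C_0 ≅ Z^7, C_1 ≅ Z^18, C_2 ≅ Z^12.

Boundary ∂_1: C_1 → C_0 maps an edge to its endpoints' difference, ∂[p,q] = q − p.
The 7×18 boundary matrix has rank 6 and Smith normal form diag(1,1,1,1,1,1).

∂_2: C_2 → C_1 sends each 2-simplex [p,q,r] to [q,r] − [p,r] + [p,q]. For instance
  ∂[2,3,5] = [3,5] − [2,5] + [2,3],
  ∂[1,2,4] = [2,4] − [1,4] + [1,2].
The resulting 18×12 matrix has rank 12, and its Smith normal form has invariant factors (1,1,1,1,1,1,1,1,1,1,1,2).

Reading off H_k = ker ∂_k / im ∂_{k+1}:

  H_0: rank C_0 − rank ∂_1 = 7 − 6 = 1, and the invariant factors of ∂_1 are all 1, so H_0 ≅ Z.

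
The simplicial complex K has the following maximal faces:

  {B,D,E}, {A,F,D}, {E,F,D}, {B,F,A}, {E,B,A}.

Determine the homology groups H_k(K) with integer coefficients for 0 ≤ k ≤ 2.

H_0 ≅ Z,  H_1 ≅ Z,  H_2 = 0.

Order the vertices as A < B < D < E < F. Listing each simplex with vertices in this order, K has dimension 2 with simplices:

  0-simplices (5): A, B, D, E, F
  1-simplices (10): AB, AD, AE, AF, BD, BE, BF, DE, DF, EF
  2-simplices (5): ABE, ABF, ADF, BDE, DEF

giving chain groups C_0 ≅ Z^5, C_1 ≅ Z^10, C_2 ≅ Z^5.

The boundary map ∂_1: C_1 → C_0 maps an edge to its endpoints' difference, ∂[p,q] = q − p. For instance
  ∂BF = F − B.
The resulting 5×10 matrix has rank 4, and its Smith normal form has invariant factors (1,1,1,1).

The boundary map ∂_2: C_2 → C_1 sends each 2-simplex [p,q,r] to [q,r] − [p,r] + [p,q]. For instance
  ∂DEF = EF − DF + DE,
  ∂ABF = BF − AF + AB.
This gives a 10×5 integer matrix of rank 5; reducing to Smith normal form yields diagonal entries (1,1,1,1,1).

Computing H_k = (kernel of ∂_k) / (image of ∂_{k+1}):

  H_0: rank C_0 − rank ∂_1 = 5 − 4 = 1, and the invariant factors of ∂_1 are all 1, so H_0 ≅ Z.
  H_1: rank ker ∂_1 − rank ∂_2 = (10 − 4) − 5 = 1, and the invariant factors of ∂_2 are all 1, so H_1 ≅ Z.
  H_2: rank ker ∂_2 − rank ∂_3 = (5 − 5) − 0 = 0, and there is no ∂_3, so H_2 ≅ 0.

As a check, the Euler characteristic is 5 − 10 + 5 = 0, which agrees with 1 − 1 + 0 = 0.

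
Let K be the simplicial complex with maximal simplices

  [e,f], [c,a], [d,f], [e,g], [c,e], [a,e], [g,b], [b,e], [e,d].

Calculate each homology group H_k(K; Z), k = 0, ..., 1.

H_0 = Z,  H_1 = Z^3.

Fix the vertex order a < b < c < d < e < f < g and write every simplex with vertices in increasing order. Then dim K = 1 and the simplices of K are:

  0-simplices (7): a, b, c, d, e, f, g
  1-simplices (9): ac, ae, be, bg, ce, de, df, ef, eg

Hence C_0 ≅ Z^7, C_1 ≅ Z^9.

∂_1: C_1 → C_0 maps an edge to its endpoints' difference, ∂[p,q] = q − p.
The resulting 7×9 matrix has rank 6, and its Smith normal form has invariant factors (1,1,1,1,1,1).

Reading off H_k = ker ∂_k / im ∂_{k+1}:

  H_0: rank C_0 − rank ∂_1 = 7 − 6 = 1, and the invariant factors of ∂_1 are all 1, so H_0 ≅ Z.
  H_1: rank ker ∂_1 − rank ∂_2 = (9 − 6) − 0 = 3, and there is no ∂_2, so H_1 ≅ Z^3.

As a check, the Euler characteristic is 7 − 9 = -2, which agrees with 1 − 3 = -2.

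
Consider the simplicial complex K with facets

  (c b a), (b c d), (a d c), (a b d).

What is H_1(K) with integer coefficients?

H_1 = 0.

Fix the vertex order a < b < c < d and write every simplex with vertices in increasing order. Then dim K = 2 and the simplices of K are:

  0-simplices (4): a, b, c, d
  1-simplices (6): ab, ac, ad, bc, bd, cd
  2-simplices (4): abc, abd, acd, bcd

giving chain groups C_0 ≅ Z^4, C_1 ≅ Z^6, C_2 ≅ Z^4.

∂_1: C_1 → C_0 is given by ∂[p,q] = [q] − [p]. For instance
  ∂bd = d − b.
This gives a 4×6 integer matrix of rank 3; reducing to Smith normal form yields diagonal entries (1,1,1).

The boundary map ∂_2: C_2 → C_1 acts by ∂[p,q,r] = [q,r] − [p,r] + [p,q]. For instance
  ∂abd = bd − ad + ab,
  ∂abc = bc − ac + ab.
As a 6×4 matrix over Z this has rank 3, with invariant factors (1,1,1).

Reading off H_k = ker ∂_k / im ∂_{k+1}:

  H_1: rank ker ∂_1 − rank ∂_2 = (6 − 3) − 3 = 0, and the invariant factors of ∂_2 are all 1, so H_1 = 0.

(K is a triangulation of the 2-sphere S^2.)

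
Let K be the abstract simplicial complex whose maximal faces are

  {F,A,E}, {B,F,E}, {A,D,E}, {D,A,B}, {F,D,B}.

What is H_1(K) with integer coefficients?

Fix the vertex order A < B < D < E < F and write every simplex with vertices in increasing order. Then dim K = 2 and the simplices of K are:

  0-simplices (5): A, B, D, E, F
  1-simplices (10): AB, AD, AE, AF, BD, BE, BF, DE, DF, EF
  2-simplices (5): ABD, ADE, AEF, BDF, BEF

giving chain groups C_0 ≅ Z^5, C_1 ≅ Z^10, C_2 ≅ Z^5.

Boundary ∂_1: C_1 → C_0 maps an edge to its endpoints' difference, ∂[p,q] = q − p. For instance
  ∂AE = E − A.
As a 5×10 matrix over Z this has rank 4, with invariant factors (1,1,1,1).

∂_2: C_2 → C_1 sends each 2-simplex [p,q,r] to [q,r] − [p,r] + [p,q]. For instance
  ∂BDF = DF − BF + BD,
  ∂AEF = EF − AF + AE.
As a 10×5 matrix over Z this has rank 5, with invariant factors (1,1,1,1,1).

From H_k ≅ ker(∂_k) / im(∂_{k+1}) we obtain:

  H_1: rank ker ∂_1 − rank ∂_2 = (10 − 4) − 5 = 1, and the invariant factors of ∂_2 are all 1, so H_1 = Z.

H_1 = Z.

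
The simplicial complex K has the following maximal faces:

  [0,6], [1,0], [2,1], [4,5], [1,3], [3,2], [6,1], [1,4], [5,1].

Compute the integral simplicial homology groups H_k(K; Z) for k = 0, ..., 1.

Order the vertices as 0 < 1 < 2 < 3 < 4 < 5 < 6. Listing each simplex with vertices in this order, K has dimension 1 with simplices:

  0-simplices (7): [0], [1], [2], [3], [4], [5], [6]
  1-simplices (9): [0,1], [0,6], [1,2], [1,3], [1,4], [1,5], [1,6], [2,3], [4,5]

Hence C_0 ≅ Z^7, C_1 ≅ Z^9.

∂_1: C_1 → C_0 is given by ∂[p,q] = [q] − [p].
As a 7×9 matrix over Z this has rank 6, with invariant factors (1,1,1,1,1,1).

Reading off H_k = ker ∂_k / im ∂_{k+1}:

  H_0: rank C_0 − rank ∂_1 = 7 − 6 = 1, and the invariant factors of ∂_1 are all 1, so H_0 ≅ Z.
  H_1: rank ker ∂_1 − rank ∂_2 = (9 − 6) − 0 = 3, and there is no ∂_2, so H_1 ≅ Z^3.

H_0 ≅ Z,  H_1 ≅ Z^3.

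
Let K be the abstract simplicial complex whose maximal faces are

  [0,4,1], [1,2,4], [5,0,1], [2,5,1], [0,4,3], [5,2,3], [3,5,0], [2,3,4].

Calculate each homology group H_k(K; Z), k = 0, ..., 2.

H_0 = Z,  H_1 = 0,  H_2 = Z.

Take the total order 0 < 1 < 2 < 3 < 4 < 5 on the vertex set. Then K (dimension 2) consists of the simplices:

  0-simplices (6): [0], [1], [2], [3], [4], [5]
  1-simplices (12): [0,1], [0,3], [0,4], [0,5], [1,2], [1,4], [1,5], [2,3], [2,4], [2,5], [3,4], [3,5]
  2-simplices (8): [0,1,4], [0,1,5], [0,3,4], [0,3,5], [1,2,4], [1,2,5], [2,3,4], [2,3,5]

Hence C_0 ≅ Z^6, C_1 ≅ Z^12, C_2 ≅ Z^8.

The boundary map ∂_1: C_1 → C_0 is given by ∂[p,q] = [q] − [p]. For instance
  ∂[1,5] = [5] − [1].
The 6×12 boundary matrix has rank 5 and Smith normal form diag(1,1,1,1,1).

∂_2: C_2 → C_1 maps a triangle to the signed sum of its edges. For instance
  ∂[2,3,5] = [3,5] − [2,5] + [2,3],
  ∂[2,3,4] = [3,4] − [2,4] + [2,3].
The resulting 12×8 matrix has rank 7, and its Smith normal form has invariant factors (1,1,1,1,1,1,1).

Reading off H_k = ker ∂_k / im ∂_{k+1}:

  H_0: rank C_0 − rank ∂_1 = 6 − 5 = 1, and the invariant factors of ∂_1 are all 1, so H_0 ≅ Z.
  H_1: rank ker ∂_1 − rank ∂_2 = (12 − 5) − 7 = 0, and the invariant factors of ∂_2 are all 1, so H_1 ≅ 0.
  H_2: rank ker ∂_2 − rank ∂_3 = (8 − 7) − 0 = 1, and there is no ∂_3, so H_2 ≅ Z.

As a check, the Euler characteristic is 6 − 12 + 8 = 2, which agrees with 1 − 0 + 1 = 2.
(K is a triangulation of the 2-sphere S^2.)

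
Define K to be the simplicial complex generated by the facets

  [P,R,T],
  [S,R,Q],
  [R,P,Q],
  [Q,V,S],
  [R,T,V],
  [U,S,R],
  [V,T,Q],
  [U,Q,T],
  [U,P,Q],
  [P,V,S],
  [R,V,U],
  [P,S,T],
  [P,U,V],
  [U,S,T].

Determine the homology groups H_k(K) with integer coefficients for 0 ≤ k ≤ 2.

K has 7 vertices, 21 edges, 14 triangles.
rank ∂_0 = 0, rank ∂_1 = 6 ⇒ b_0 = 7 − 0 − 6 = 1; all invariant factors of ∂_1 are 1 so no torsion. So H_0 ≅ Z.
rank ∂_1 = 6, rank ∂_2 = 13 ⇒ b_1 = 21 − 6 − 13 = 2; all invariant factors of ∂_2 are 1 so no torsion. So H_1 ≅ Z^2.
rank ∂_2 = 13, rank ∂_3 = 0 ⇒ b_2 = 14 − 13 − 0 = 1. So H_2 ≅ Z.

H_0 = Z,  H_1 = Z^2,  H_2 = Z.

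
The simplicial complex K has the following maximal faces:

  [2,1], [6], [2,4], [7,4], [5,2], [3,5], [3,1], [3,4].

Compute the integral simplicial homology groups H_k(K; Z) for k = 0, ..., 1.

Take the total order 1 < 2 < 3 < 4 < 5 < 6 < 7 on the vertex set. Then K (dimension 1) consists of the simplices:

  0-simplices (7): [1], [2], [3], [4], [5], [6], [7]
  1-simplices (7): [1,2], [1,3], [2,4], [2,5], [3,4], [3,5], [4,7]

so the chain groups are C_0 ≅ Z^7, C_1 ≅ Z^7.

∂_1: C_1 → C_0 sends each edge [p,q] (with p < q) to q − p.
As a 7×7 matrix over Z this has rank 5, with invariant factors (1,1,1,1,1).

Now H_k = ker ∂_k / im ∂_{k+1}, so:

  H_0: rank C_0 − rank ∂_1 = 7 − 5 = 2, and the invariant factors of ∂_1 are all 1, so H_0 = Z^2.
  H_1: rank ker ∂_1 − rank ∂_2 = (7 − 5) − 0 = 2, and there is no ∂_2, so H_1 = Z^2.

H_0 ≅ Z^2,  H_1 ≅ Z^2.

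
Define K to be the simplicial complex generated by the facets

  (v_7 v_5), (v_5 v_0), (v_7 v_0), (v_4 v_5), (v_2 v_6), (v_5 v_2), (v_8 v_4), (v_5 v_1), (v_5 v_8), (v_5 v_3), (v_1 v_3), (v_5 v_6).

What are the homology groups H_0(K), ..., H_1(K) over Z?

H_0 ≅ Z,  H_1 ≅ Z^4.

K has 9 vertices, 12 edges.
rank ∂_0 = 0, rank ∂_1 = 8 ⇒ b_0 = 9 − 0 − 8 = 1; all invariant factors of ∂_1 are 1 so no torsion. So H_0 = Z.
rank ∂_1 = 8, rank ∂_2 = 0 ⇒ b_1 = 12 − 8 − 0 = 4. So H_1 = Z^4.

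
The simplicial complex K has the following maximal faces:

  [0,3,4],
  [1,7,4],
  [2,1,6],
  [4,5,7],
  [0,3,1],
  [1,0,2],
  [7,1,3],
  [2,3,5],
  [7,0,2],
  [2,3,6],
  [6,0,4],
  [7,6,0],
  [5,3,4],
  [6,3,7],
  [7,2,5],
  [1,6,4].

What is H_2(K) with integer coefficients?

We work with the vertex ordering 0 < 1 < 2 < 3 < 4 < 5 < 6 < 7. The simplices of K, each written with vertices in increasing order, are:

  0-simplices (8): [0], [1], [2], [3], [4], [5], [6], [7]
  1-simplices (24): (24 of them)
  2-simplices (16): [0,1,2], [0,1,3], [0,2,7], [0,3,4], [0,4,6], [0,6,7], [1,2,6], [1,3,7], [1,4,6], [1,4,7], [2,3,5], [2,3,6], [2,5,7], [3,4,5], [3,6,7], [4,5,7]

giving chain groups C_0 ≅ Z^8, C_1 ≅ Z^24, C_2 ≅ Z^16.

The boundary map ∂_1: C_1 → C_0 is given by ∂[p,q] = [q] − [p]. For instance
  ∂[0,7] = [7] − [0].
As a 8×24 matrix over Z this has rank 7, with invariant factors (1,1,1,1,1,1,1).

Boundary ∂_2: C_2 → C_1 maps a triangle to the signed sum of its edges. For instance
  ∂[1,2,6] = [2,6] − [1,6] + [1,2],
  ∂[0,3,4] = [3,4] − [0,4] + [0,3].
The 24×16 boundary matrix has rank 15 and Smith normal form diag(1,1,1,1,1,1,1,1,1,1,1,1,1,1,1).

Now H_k = ker ∂_k / im ∂_{k+1}, so:

  H_2: rank ker ∂_2 − rank ∂_3 = (16 − 15) − 0 = 1, and there is no ∂_3, so H_2 = Z.

(K is a triangulation of the torus T^2.)

H_2 = Z.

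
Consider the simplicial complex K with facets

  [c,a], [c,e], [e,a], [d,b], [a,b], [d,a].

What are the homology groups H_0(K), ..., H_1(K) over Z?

H_0 = Z,  H_1 = Z^2.

Order the vertices as a < b < c < d < e. Listing each simplex with vertices in this order, K has dimension 1 with simplices:

  0-simplices (5): a, b, c, d, e
  1-simplices (6): ab, ac, ad, ae, bd, ce

Hence C_0 ≅ Z^5, C_1 ≅ Z^6.

The boundary map ∂_1: C_1 → C_0 sends each edge [p,q] (with p < q) to q − p.
The 5×6 boundary matrix has rank 4 and Smith normal form diag(1,1,1,1).

Reading off H_k = ker ∂_k / im ∂_{k+1}:

  H_0: rank C_0 − rank ∂_1 = 5 − 4 = 1, and the invariant factors of ∂_1 are all 1, so H_0 ≅ Z.
  H_1: rank ker ∂_1 − rank ∂_2 = (6 − 4) − 0 = 2, and there is no ∂_2, so H_1 ≅ Z^2.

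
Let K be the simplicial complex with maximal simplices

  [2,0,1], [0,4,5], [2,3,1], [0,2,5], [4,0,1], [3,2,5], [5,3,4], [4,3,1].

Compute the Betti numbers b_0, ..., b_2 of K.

b_0 = 1, b_1 = 0, b_2 = 1.

Fix the vertex order 0 < 1 < 2 < 3 < 4 < 5 and write every simplex with vertices in increasing order. Then dim K = 2 and the simplices of K are:

  0-simplices (6): [0], [1], [2], [3], [4], [5]
  1-simplices (12): [0,1], [0,2], [0,4], [0,5], [1,2], [1,3], [1,4], [2,3], [2,5], [3,4], [3,5], [4,5]
  2-simplices (8): [0,1,2], [0,1,4], [0,2,5], [0,4,5], [1,2,3], [1,3,4], [2,3,5], [3,4,5]

Hence C_0 ≅ Z^6, C_1 ≅ Z^12, C_2 ≅ Z^8.

Boundary ∂_1: C_1 → C_0 is given by ∂[p,q] = [q] − [p].
As a 6×12 matrix over Z this has rank 5, with invariant factors (1,1,1,1,1).

∂_2: C_2 → C_1 sends each 2-simplex [p,q,r] to [q,r] − [p,r] + [p,q]. For instance
  ∂[2,3,5] = [3,5] − [2,5] + [2,3],
  ∂[0,1,4] = [1,4] − [0,4] + [0,1].
This gives a 12×8 integer matrix of rank 7; reducing to Smith normal form yields diagonal entries (1,1,1,1,1,1,1).

Now H_k = ker ∂_k / im ∂_{k+1}, so:

  H_0: rank C_0 − rank ∂_1 = 6 − 5 = 1, and the invariant factors of ∂_1 are all 1, so H_0 ≅ Z.
  H_1: rank ker ∂_1 − rank ∂_2 = (12 − 5) − 7 = 0, and the invariant factors of ∂_2 are all 1, so H_1 ≅ 0.
  H_2: rank ker ∂_2 − rank ∂_3 = (8 − 7) − 0 = 1, and there is no ∂_3, so H_2 ≅ Z.

As a check, the Euler characteristic is 6 − 12 + 8 = 2, which agrees with 1 − 0 + 1 = 2.
(K is a triangulation of the 2-sphere S^2.)

Hence the Betti numbers are b_0 = 1, b_1 = 0, b_2 = 1.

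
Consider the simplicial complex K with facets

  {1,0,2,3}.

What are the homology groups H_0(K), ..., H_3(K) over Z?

H_0 = Z,  H_1 = 0,  H_2 = 0,  H_3 = 0.

Take the total order 0 < 1 < 2 < 3 on the vertex set. Then K (dimension 3) consists of the simplices:

  0-simplices (4): [0], [1], [2], [3]
  1-simplices (6): [0,1], [0,2], [0,3], [1,2], [1,3], [2,3]
  2-simplices (4): [0,1,2], [0,1,3], [0,2,3], [1,2,3]
  3-simplices (1): [0,1,2,3]

giving chain groups C_0 ≅ Z^4, C_1 ≅ Z^6, C_2 ≅ Z^4, C_3 ≅ Z^1.

∂_1: C_1 → C_0 is given by ∂[p,q] = [q] − [p]. For instance
  ∂[0,1] = [1] − [0].
This gives a 4×6 integer matrix of rank 3; reducing to Smith normal form yields diagonal entries (1,1,1).

Boundary ∂_2: C_2 → C_1 maps a triangle to the signed sum of its edges. For instance
  ∂[1,2,3] = [2,3] − [1,3] + [1,2],
  ∂[0,1,2] = [1,2] − [0,2] + [0,1].
The resulting 6×4 matrix has rank 3, and its Smith normal form has invariant factors (1,1,1).

∂_3: C_3 → C_2 sends each 3-simplex σ to the alternating sum Σ_i (−1)^i (σ with its i-th vertex removed). For instance
  ∂[0,1,2,3] = [1,2,3] − [0,2,3] + [0,1,3] − [0,1,2].
As a 4×1 matrix over Z this has rank 1, with invariant factors (1).

Computing H_k = (kernel of ∂_k) / (image of ∂_{k+1}):

  H_0: rank C_0 − rank ∂_1 = 4 − 3 = 1, and the invariant factors of ∂_1 are all 1, so H_0 = Z.
  H_1: rank ker ∂_1 − rank ∂_2 = (6 − 3) − 3 = 0, and the invariant factors of ∂_2 are all 1, so H_1 = 0.
  H_2: rank ker ∂_2 − rank ∂_3 = (4 − 3) − 1 = 0, and the invariant factors of ∂_3 are all 1, so H_2 = 0.
  H_3: rank ker ∂_3 − rank ∂_4 = (1 − 1) − 0 = 0, and there is no ∂_4, so H_3 = 0.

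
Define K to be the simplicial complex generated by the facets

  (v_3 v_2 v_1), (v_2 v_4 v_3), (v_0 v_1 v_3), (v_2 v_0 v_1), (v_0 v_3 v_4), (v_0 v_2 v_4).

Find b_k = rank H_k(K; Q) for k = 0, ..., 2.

b_0 = 1, b_1 = 0, b_2 = 1.

Take the total order v_0 < v_1 < v_2 < v_3 < v_4 on the vertex set. Then K (dimension 2) consists of the simplices:

  0-simplices (5): [v_0], [v_1], [v_2], [v_3], [v_4]
  1-simplices (9): [v_0,v_1], [v_0,v_2], [v_0,v_3], [v_0,v_4], [v_1,v_2], [v_1,v_3], [v_2,v_3], [v_2,v_4], [v_3,v_4]
  2-simplices (6): [v_0,v_1,v_2], [v_0,v_1,v_3], [v_0,v_2,v_4], [v_0,v_3,v_4], [v_1,v_2,v_3], [v_2,v_3,v_4]

so the chain groups are C_0 ≅ Z^5, C_1 ≅ Z^9, C_2 ≅ Z^6.

∂_1: C_1 → C_0 is given by ∂[p,q] = [q] − [p]. For instance
  ∂[v_1,v_3] = [v_3] − [v_1].
As a 5×9 matrix over Z this has rank 4, with invariant factors (1,1,1,1).

∂_2: C_2 → C_1 acts by ∂[p,q,r] = [q,r] − [p,r] + [p,q]. For instance
  ∂[v_0,v_2,v_4] = [v_2,v_4] − [v_0,v_4] + [v_0,v_2],
  ∂[v_0,v_1,v_2] = [v_1,v_2] − [v_0,v_2] + [v_0,v_1].
This gives a 9×6 integer matrix of rank 5; reducing to Smith normal form yields diagonal entries (1,1,1,1,1).

From H_k ≅ ker(∂_k) / im(∂_{k+1}) we obtain:

  H_0: rank C_0 − rank ∂_1 = 5 − 4 = 1, and the invariant factors of ∂_1 are all 1, so H_0 ≅ Z.
  H_1: rank ker ∂_1 − rank ∂_2 = (9 − 4) − 5 = 0, and the invariant factors of ∂_2 are all 1, so H_1 ≅ 0.
  H_2: rank ker ∂_2 − rank ∂_3 = (6 − 5) − 0 = 1, and there is no ∂_3, so H_2 ≅ Z.

Hence the Betti numbers are b_0 = 1, b_1 = 0, b_2 = 1.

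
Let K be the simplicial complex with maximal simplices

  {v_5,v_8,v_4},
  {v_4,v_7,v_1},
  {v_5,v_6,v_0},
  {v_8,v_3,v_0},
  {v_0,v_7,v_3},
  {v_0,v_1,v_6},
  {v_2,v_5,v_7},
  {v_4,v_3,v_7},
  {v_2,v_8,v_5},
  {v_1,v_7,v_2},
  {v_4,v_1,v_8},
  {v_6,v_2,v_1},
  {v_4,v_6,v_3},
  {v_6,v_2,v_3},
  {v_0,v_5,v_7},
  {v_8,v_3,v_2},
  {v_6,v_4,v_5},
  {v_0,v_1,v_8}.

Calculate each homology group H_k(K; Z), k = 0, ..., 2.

Take the total order v_0 < v_1 < v_2 < v_3 < v_4 < v_5 < v_6 < v_7 < v_8 on the vertex set. Then K (dimension 2) consists of the simplices:

  0-simplices (9): [v_0], [v_1], [v_2], [v_3], [v_4], [v_5], [v_6], [v_7], [v_8]
  1-simplices (27): (27 of them)
  2-simplices (18): (18 of them)

giving chain groups C_0 ≅ Z^9, C_1 ≅ Z^27, C_2 ≅ Z^18.

The boundary map ∂_1: C_1 → C_0 maps an edge to its endpoints' difference, ∂[p,q] = q − p. For instance
  ∂[v_2,v_7] = [v_7] − [v_2].
This gives a 9×27 integer matrix of rank 8; reducing to Smith normal form yields diagonal entries (1,1,1,1,1,1,1,1).

∂_2: C_2 → C_1 acts by ∂[p,q,r] = [q,r] − [p,r] + [p,q]. For instance
  ∂[v_0,v_5,v_7] = [v_5,v_7] − [v_0,v_7] + [v_0,v_5],
  ∂[v_1,v_4,v_7] = [v_4,v_7] − [v_1,v_7] + [v_1,v_4].
The resulting 27×18 matrix has rank 17, and its Smith normal form has invariant factors (1,1,1,1,1,1,1,1,1,1,1,1,1,1,1,1,1).

Now H_k = ker ∂_k / im ∂_{k+1}, so:

  H_0: rank C_0 − rank ∂_1 = 9 − 8 = 1, and the invariant factors of ∂_1 are all 1, so H_0 ≅ Z.
  H_1: rank ker ∂_1 − rank ∂_2 = (27 − 8) − 17 = 2, and the invariant factors of ∂_2 are all 1, so H_1 ≅ Z^2.
  H_2: rank ker ∂_2 − rank ∂_3 = (18 − 17) − 0 = 1, and there is no ∂_3, so H_2 ≅ Z.

As a check, the Euler characteristic is 9 − 27 + 18 = 0, which agrees with 1 − 2 + 1 = 0.
(K is a triangulation of the torus T^2.)

H_0 ≅ Z,  H_1 ≅ Z^2,  H_2 ≅ Z.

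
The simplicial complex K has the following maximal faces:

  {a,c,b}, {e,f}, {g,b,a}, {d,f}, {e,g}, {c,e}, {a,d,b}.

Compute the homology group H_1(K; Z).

H_1 = Z^2.

Order the vertices as a < b < c < d < e < f < g. Listing each simplex with vertices in this order, K has dimension 2 with simplices:

  0-simplices (7): a, b, c, d, e, f, g
  1-simplices (11): ab, ac, ad, ag, bc, bd, bg, ce, df, ef, eg
  2-simplices (3): abc, abd, abg

giving chain groups C_0 ≅ Z^7, C_1 ≅ Z^11, C_2 ≅ Z^3.

The boundary map ∂_1: C_1 → C_0 is given by ∂[p,q] = [q] − [p]. For instance
  ∂bd = d − b.
This gives a 7×11 integer matrix of rank 6; reducing to Smith normal form yields diagonal entries (1,1,1,1,1,1).

Boundary ∂_2: C_2 → C_1 acts by ∂[p,q,r] = [q,r] − [p,r] + [p,q]. For instance
  ∂abc = bc − ac + ab,
  ∂abd = bd − ad + ab.
The 11×3 boundary matrix has rank 3 and Smith normal form diag(1,1,1).

Computing H_k = (kernel of ∂_k) / (image of ∂_{k+1}):

  H_1: rank ker ∂_1 − rank ∂_2 = (11 − 6) − 3 = 2, and the invariant factors of ∂_2 are all 1, so H_1 ≅ Z^2.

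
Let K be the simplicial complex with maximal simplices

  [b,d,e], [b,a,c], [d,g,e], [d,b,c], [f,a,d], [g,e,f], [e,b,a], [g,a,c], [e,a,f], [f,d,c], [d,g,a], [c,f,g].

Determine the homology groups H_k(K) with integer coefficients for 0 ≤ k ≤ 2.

H_0 ≅ Z,  H_1 ≅ Z/2,  H_2 = 0.

Fix the vertex order a < b < c < d < e < f < g and write every simplex with vertices in increasing order. Then dim K = 2 and the simplices of K are:

  0-simplices (7): a, b, c, d, e, f, g
  1-simplices (18): ab, ac, ad, ae, af, ag, bc, bd, be, cd, cf, cg, de, df, dg, ef, eg, fg
  2-simplices (12): abc, abe, acg, adf, adg, aef, bcd, bde, cdf, cfg, deg, efg

so the chain groups are C_0 ≅ Z^7, C_1 ≅ Z^18, C_2 ≅ Z^12.

Boundary ∂_1: C_1 → C_0 sends each edge [p,q] (with p < q) to q − p. For instance
  ∂ac = c − a.
This gives a 7×18 integer matrix of rank 6; reducing to Smith normal form yields diagonal entries (1,1,1,1,1,1).

Boundary ∂_2: C_2 → C_1 sends each 2-simplex [p,q,r] to [q,r] − [p,r] + [p,q]. For instance
  ∂abe = be − ae + ab,
  ∂adg = dg − ag + ad.
The resulting 18×12 matrix has rank 12, and its Smith normal form has invariant factors (1,1,1,1,1,1,1,1,1,1,1,2).

Now H_k = ker ∂_k / im ∂_{k+1}, so:

  H_0: rank C_0 − rank ∂_1 = 7 − 6 = 1, and the invariant factors of ∂_1 are all 1, so H_0 ≅ Z.
  H_1: rank ker ∂_1 − rank ∂_2 = (18 − 6) − 12 = 0, and ∂_2 has invariant factor 2 > 1, so H_1 ≅ Z/2.
  H_2: rank ker ∂_2 − rank ∂_3 = (12 − 12) − 0 = 0, and there is no ∂_3, so H_2 ≅ 0.

As a check, the Euler characteristic is 7 − 18 + 12 = 1, which agrees with 1 − 0 + 0 = 1.
(K is a triangulation of the real projective plane RP^2.)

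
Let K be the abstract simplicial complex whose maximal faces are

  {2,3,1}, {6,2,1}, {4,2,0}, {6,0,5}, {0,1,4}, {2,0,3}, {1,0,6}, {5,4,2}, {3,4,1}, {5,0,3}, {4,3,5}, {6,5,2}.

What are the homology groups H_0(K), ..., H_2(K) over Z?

H_0 ≅ Z,  H_1 ≅ Z/2,  H_2 = 0.

Order the vertices as 0 < 1 < 2 < 3 < 4 < 5 < 6. Listing each simplex with vertices in this order, K has dimension 2 with simplices:

  0-simplices (7): [0], [1], [2], [3], [4], [5], [6]
  1-simplices (18): [0,1], [0,2], [0,3], [0,4], [0,5], [0,6], [1,2], [1,3], [1,4], [1,6], [2,3], [2,4], [2,5], [2,6], [3,4], [3,5], [4,5], [5,6]
  2-simplices (12): [0,1,4], [0,1,6], [0,2,3], [0,2,4], [0,3,5], [0,5,6], [1,2,3], [1,2,6], [1,3,4], [2,4,5], [2,5,6], [3,4,5]

giving chain groups C_0 ≅ Z^7, C_1 ≅ Z^18, C_2 ≅ Z^12.

∂_1: C_1 → C_0 is given by ∂[p,q] = [q] − [p]. For instance
  ∂[0,5] = [5] − [0].
As a 7×18 matrix over Z this has rank 6, with invariant factors (1,1,1,1,1,1).

The boundary map ∂_2: C_2 → C_1 acts by ∂[p,q,r] = [q,r] − [p,r] + [p,q]. For instance
  ∂[1,2,3] = [2,3] − [1,3] + [1,2],
  ∂[1,2,6] = [2,6] − [1,6] + [1,2].
As a 18×12 matrix over Z this has rank 12, with invariant factors (1,1,1,1,1,1,1,1,1,1,1,2).

From H_k ≅ ker(∂_k) / im(∂_{k+1}) we obtain:

  H_0: rank C_0 − rank ∂_1 = 7 − 6 = 1, and the invariant factors of ∂_1 are all 1, so H_0 = Z.
  H_1: rank ker ∂_1 − rank ∂_2 = (18 − 6) − 12 = 0, and ∂_2 has invariant factor 2 > 1, so H_1 = Z/2.
  H_2: rank ker ∂_2 − rank ∂_3 = (12 − 12) − 0 = 0, and there is no ∂_3, so H_2 = 0.

(K is a triangulation of the real projective plane RP^2.)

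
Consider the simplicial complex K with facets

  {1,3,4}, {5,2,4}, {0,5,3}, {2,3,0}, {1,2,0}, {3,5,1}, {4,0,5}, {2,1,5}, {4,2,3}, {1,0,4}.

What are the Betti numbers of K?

b_0 = 1, b_1 = 0, b_2 = 0.

Order the vertices as 0 < 1 < 2 < 3 < 4 < 5. Listing each simplex with vertices in this order, K has dimension 2 with simplices:

  0-simplices (6): [0], [1], [2], [3], [4], [5]
  1-simplices (15): [0,1], [0,2], [0,3], [0,4], [0,5], [1,2], [1,3], [1,4], [1,5], [2,3], [2,4], [2,5], [3,4], [3,5], [4,5]
  2-simplices (10): [0,1,2], [0,1,4], [0,2,3], [0,3,5], [0,4,5], [1,2,5], [1,3,4], [1,3,5], [2,3,4], [2,4,5]

giving chain groups C_0 ≅ Z^6, C_1 ≅ Z^15, C_2 ≅ Z^10.

Boundary ∂_1: C_1 → C_0 maps an edge to its endpoints' difference, ∂[p,q] = q − p.
This gives a 6×15 integer matrix of rank 5; reducing to Smith normal form yields diagonal entries (1,1,1,1,1).

∂_2: C_2 → C_1 maps a triangle to the signed sum of its edges. For instance
  ∂[1,3,5] = [3,5] − [1,5] + [1,3],
  ∂[0,3,5] = [3,5] − [0,5] + [0,3].
As a 15×10 matrix over Z this has rank 10, with invariant factors (1,1,1,1,1,1,1,1,1,2).

Now H_k = ker ∂_k / im ∂_{k+1}, so:

  H_0: rank C_0 − rank ∂_1 = 6 − 5 = 1, and the invariant factors of ∂_1 are all 1, so H_0 = Z.
  H_1: rank ker ∂_1 − rank ∂_2 = (15 − 5) − 10 = 0, and ∂_2 has invariant factor 2 > 1, so H_1 = Z/2.
  H_2: rank ker ∂_2 − rank ∂_3 = (10 − 10) − 0 = 0, and there is no ∂_3, so H_2 = 0.

As a check, the Euler characteristic is 6 − 15 + 10 = 1, which agrees with 1 − 0 + 0 = 1.

Hence the Betti numbers are b_0 = 1, b_1 = 0, b_2 = 0.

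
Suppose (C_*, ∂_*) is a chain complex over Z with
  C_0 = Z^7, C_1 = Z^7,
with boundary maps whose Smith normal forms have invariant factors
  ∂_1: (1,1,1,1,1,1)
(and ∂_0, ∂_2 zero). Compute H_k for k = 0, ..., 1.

H_0: b_0 = 7 − 0 − 6 = 1; torsion from ∂_1 factors > 1: none. So H_0 ≅ Z.
H_1: b_1 = 7 − 6 − 0 = 1; torsion from ∂_2 factors > 1: none. So H_1 ≅ Z.

H_0 ≅ Z,  H_1 ≅ Z.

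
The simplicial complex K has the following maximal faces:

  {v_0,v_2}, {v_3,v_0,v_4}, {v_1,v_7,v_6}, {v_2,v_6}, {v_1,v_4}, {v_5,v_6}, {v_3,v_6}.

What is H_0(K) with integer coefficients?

H_0 = Z.

Order the vertices as v_0 < v_1 < v_2 < v_3 < v_4 < v_5 < v_6 < v_7. Listing each simplex with vertices in this order, K has dimension 2 with simplices:

  0-simplices (8): [v_0], [v_1], [v_2], [v_3], [v_4], [v_5], [v_6], [v_7]
  1-simplices (11): [v_0,v_2], [v_0,v_3], [v_0,v_4], [v_1,v_4], [v_1,v_6], [v_1,v_7], [v_2,v_6], [v_3,v_4], [v_3,v_6], [v_5,v_6], [v_6,v_7]
  2-simplices (2): [v_0,v_3,v_4], [v_1,v_6,v_7]

Hence C_0 ≅ Z^8, C_1 ≅ Z^11, C_2 ≅ Z^2.

The boundary map ∂_1: C_1 → C_0 sends each edge [p,q] (with p < q) to q − p.
This gives a 8×11 integer matrix of rank 7; reducing to Smith normal form yields diagonal entries (1,1,1,1,1,1,1).

∂_2: C_2 → C_1 maps a triangle to the signed sum of its edges. For instance
  ∂[v_0,v_3,v_4] = [v_3,v_4] − [v_0,v_4] + [v_0,v_3],
  ∂[v_1,v_6,v_7] = [v_6,v_7] − [v_1,v_7] + [v_1,v_6].
As a 11×2 matrix over Z this has rank 2, with invariant factors (1,1).

From H_k ≅ ker(∂_k) / im(∂_{k+1}) we obtain:

  H_0: rank C_0 − rank ∂_1 = 8 − 7 = 1, and the invariant factors of ∂_1 are all 1, so H_0 = Z.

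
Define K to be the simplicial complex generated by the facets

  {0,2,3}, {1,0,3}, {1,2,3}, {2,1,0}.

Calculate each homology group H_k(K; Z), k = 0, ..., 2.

H_0 ≅ Z,  H_1 = 0,  H_2 ≅ Z.

Fix the vertex order 0 < 1 < 2 < 3 and write every simplex with vertices in increasing order. Then dim K = 2 and the simplices of K are:

  0-simplices (4): [0], [1], [2], [3]
  1-simplices (6): [0,1], [0,2], [0,3], [1,2], [1,3], [2,3]
  2-simplices (4): [0,1,2], [0,1,3], [0,2,3], [1,2,3]

giving chain groups C_0 ≅ Z^4, C_1 ≅ Z^6, C_2 ≅ Z^4.

The boundary map ∂_1: C_1 → C_0 is given by ∂[p,q] = [q] − [p]. For instance
  ∂[0,2] = [2] − [0].
The 4×6 boundary matrix has rank 3 and Smith normal form diag(1,1,1).

Boundary ∂_2: C_2 → C_1 acts by ∂[p,q,r] = [q,r] − [p,r] + [p,q]. For instance
  ∂[0,2,3] = [2,3] − [0,3] + [0,2],
  ∂[0,1,3] = [1,3] − [0,3] + [0,1].
The resulting 6×4 matrix has rank 3, and its Smith normal form has invariant factors (1,1,1).

Reading off H_k = ker ∂_k / im ∂_{k+1}:

  H_0: rank C_0 − rank ∂_1 = 4 − 3 = 1, and the invariant factors of ∂_1 are all 1, so H_0 ≅ Z.
  H_1: rank ker ∂_1 − rank ∂_2 = (6 − 3) − 3 = 0, and the invariant factors of ∂_2 are all 1, so H_1 ≅ 0.
  H_2: rank ker ∂_2 − rank ∂_3 = (4 − 3) − 0 = 1, and there is no ∂_3, so H_2 ≅ Z.

As a check, the Euler characteristic is 4 − 6 + 4 = 2, which agrees with 1 − 0 + 1 = 2.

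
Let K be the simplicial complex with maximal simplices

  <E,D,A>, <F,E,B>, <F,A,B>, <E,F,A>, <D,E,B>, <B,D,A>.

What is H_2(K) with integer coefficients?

H_2 = Z.

Order the vertices as A < B < D < E < F. Listing each simplex with vertices in this order, K has dimension 2 with simplices:

  0-simplices (5): A, B, D, E, F
  1-simplices (9): AB, AD, AE, AF, BD, BE, BF, DE, EF
  2-simplices (6): ABD, ABF, ADE, AEF, BDE, BEF

so the chain groups are C_0 ≅ Z^5, C_1 ≅ Z^9, C_2 ≅ Z^6.

∂_1: C_1 → C_0 sends each edge [p,q] (with p < q) to q − p. For instance
  ∂DE = E − D.
The resulting 5×9 matrix has rank 4, and its Smith normal form has invariant factors (1,1,1,1).

∂_2: C_2 → C_1 acts by ∂[p,q,r] = [q,r] − [p,r] + [p,q]. For instance
  ∂ADE = DE − AE + AD,
  ∂BEF = EF − BF + BE.
This gives a 9×6 integer matrix of rank 5; reducing to Smith normal form yields diagonal entries (1,1,1,1,1).

Reading off H_k = ker ∂_k / im ∂_{k+1}:

  H_2: rank ker ∂_2 − rank ∂_3 = (6 − 5) − 0 = 1, and there is no ∂_3, so H_2 ≅ Z.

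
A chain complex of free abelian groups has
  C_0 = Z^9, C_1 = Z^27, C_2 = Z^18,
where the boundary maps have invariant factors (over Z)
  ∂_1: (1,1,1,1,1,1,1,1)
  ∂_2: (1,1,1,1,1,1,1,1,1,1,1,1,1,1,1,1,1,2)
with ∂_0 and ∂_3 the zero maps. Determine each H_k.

H_0: b_0 = 9 − 0 − 8 = 1; torsion from ∂_1 factors > 1: none. So H_0 ≅ Z.
H_1: b_1 = 27 − 8 − 18 = 1; torsion from ∂_2 factors > 1: [2]. So H_1 ≅ Z ⊕ Z/2.
H_2: b_2 = 18 − 18 − 0 = 0; torsion from ∂_3 factors > 1: none. So H_2 ≅ 0.

H_0 ≅ Z,  H_1 ≅ Z ⊕ Z/2,  H_2 = 0.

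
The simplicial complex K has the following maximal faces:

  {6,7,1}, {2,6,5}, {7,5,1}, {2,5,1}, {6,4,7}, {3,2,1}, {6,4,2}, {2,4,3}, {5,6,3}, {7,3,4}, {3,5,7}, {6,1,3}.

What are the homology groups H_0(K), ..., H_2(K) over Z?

H_0 ≅ Z,  H_1 ≅ Z/2,  H_2 = 0.

K has 7 vertices, 18 edges, 12 triangles.
rank ∂_0 = 0, rank ∂_1 = 6 ⇒ b_0 = 7 − 0 − 6 = 1; all invariant factors of ∂_1 are 1 so no torsion. So H_0 = Z.
rank ∂_1 = 6, rank ∂_2 = 12 ⇒ b_1 = 18 − 6 − 12 = 0; ∂_2 has invariant factor(s) [2] giving torsion. So H_1 = Z/2.
rank ∂_2 = 12, rank ∂_3 = 0 ⇒ b_2 = 12 − 12 − 0 = 0. So H_2 = 0.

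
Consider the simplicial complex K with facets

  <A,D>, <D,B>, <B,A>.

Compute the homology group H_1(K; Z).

Order the vertices as A < B < D. Listing each simplex with vertices in this order, K has dimension 1 with simplices:

  0-simplices (3): A, B, D
  1-simplices (3): AB, AD, BD

Hence C_0 ≅ Z^3, C_1 ≅ Z^3.

The boundary map ∂_1: C_1 → C_0 maps an edge to its endpoints' difference, ∂[p,q] = q − p. For instance
  ∂BD = D − B.
This gives a 3×3 integer matrix of rank 2; reducing to Smith normal form yields diagonal entries (1,1).

Reading off H_k = ker ∂_k / im ∂_{k+1}:

  H_1: rank ker ∂_1 − rank ∂_2 = (3 − 2) − 0 = 1, and there is no ∂_2, so H_1 ≅ Z.

H_1 ≅ Z.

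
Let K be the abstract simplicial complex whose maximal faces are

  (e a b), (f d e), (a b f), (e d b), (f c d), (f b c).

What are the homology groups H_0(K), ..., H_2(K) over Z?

H_0 ≅ Z,  H_1 ≅ Z,  H_2 = 0.

Take the total order a < b < c < d < e < f on the vertex set. Then K (dimension 2) consists of the simplices:

  0-simplices (6): a, b, c, d, e, f
  1-simplices (12): ab, ae, af, bc, bd, be, bf, cd, cf, de, df, ef
  2-simplices (6): abe, abf, bcf, bde, cdf, def

so the chain groups are C_0 ≅ Z^6, C_1 ≅ Z^12, C_2 ≅ Z^6.

∂_1: C_1 → C_0 sends each edge [p,q] (with p < q) to q − p.
The resulting 6×12 matrix has rank 5, and its Smith normal form has invariant factors (1,1,1,1,1).

The boundary map ∂_2: C_2 → C_1 acts by ∂[p,q,r] = [q,r] − [p,r] + [p,q]. For instance
  ∂bde = de − be + bd,
  ∂cdf = df − cf + cd.
The resulting 12×6 matrix has rank 6, and its Smith normal form has invariant factors (1,1,1,1,1,1).

Now H_k = ker ∂_k / im ∂_{k+1}, so:

  H_0: rank C_0 − rank ∂_1 = 6 − 5 = 1, and the invariant factors of ∂_1 are all 1, so H_0 = Z.
  H_1: rank ker ∂_1 − rank ∂_2 = (12 − 5) − 6 = 1, and the invariant factors of ∂_2 are all 1, so H_1 = Z.
  H_2: rank ker ∂_2 − rank ∂_3 = (6 − 6) − 0 = 0, and there is no ∂_3, so H_2 = 0.

(K is a triangulation of the cylinder S^1 x I.)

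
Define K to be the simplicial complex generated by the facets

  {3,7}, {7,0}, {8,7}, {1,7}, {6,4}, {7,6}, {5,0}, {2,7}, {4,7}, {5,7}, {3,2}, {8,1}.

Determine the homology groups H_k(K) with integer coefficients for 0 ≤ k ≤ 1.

Take the total order 0 < 1 < 2 < 3 < 4 < 5 < 6 < 7 < 8 on the vertex set. Then K (dimension 1) consists of the simplices:

  0-simplices (9): [0], [1], [2], [3], [4], [5], [6], [7], [8]
  1-simplices (12): [0,5], [0,7], [1,7], [1,8], [2,3], [2,7], [3,7], [4,6], [4,7], [5,7], [6,7], [7,8]

so the chain groups are C_0 ≅ Z^9, C_1 ≅ Z^12.

∂_1: C_1 → C_0 is given by ∂[p,q] = [q] − [p]. For instance
  ∂[2,3] = [3] − [2].
As a 9×12 matrix over Z this has rank 8, with invariant factors (1,1,1,1,1,1,1,1).

Now H_k = ker ∂_k / im ∂_{k+1}, so:

  H_0: rank C_0 − rank ∂_1 = 9 − 8 = 1, and the invariant factors of ∂_1 are all 1, so H_0 ≅ Z.
  H_1: rank ker ∂_1 − rank ∂_2 = (12 − 8) − 0 = 4, and there is no ∂_2, so H_1 ≅ Z^4.

H_0 ≅ Z,  H_1 ≅ Z^4.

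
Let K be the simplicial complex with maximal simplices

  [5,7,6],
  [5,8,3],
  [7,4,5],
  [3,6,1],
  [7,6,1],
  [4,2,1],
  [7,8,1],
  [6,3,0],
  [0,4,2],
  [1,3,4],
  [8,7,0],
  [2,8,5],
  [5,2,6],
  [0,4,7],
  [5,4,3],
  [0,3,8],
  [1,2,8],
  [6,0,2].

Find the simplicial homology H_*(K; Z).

We work with the vertex ordering 0 < 1 < 2 < 3 < 4 < 5 < 6 < 7 < 8. The simplices of K, each written with vertices in increasing order, are:

  0-simplices (9): [0], [1], [2], [3], [4], [5], [6], [7], [8]
  1-simplices (27): (27 of them)
  2-simplices (18): [0,2,4], [0,2,6], [0,3,6], [0,3,8], [0,4,7], [0,7,8], [1,2,4], [1,2,8], [1,3,4], [1,3,6], [1,6,7], [1,7,8], [2,5,6], [2,5,8], [3,4,5], [3,5,8], [4,5,7], [5,6,7]

giving chain groups C_0 ≅ Z^9, C_1 ≅ Z^27, C_2 ≅ Z^18.

Boundary ∂_1: C_1 → C_0 maps an edge to its endpoints' difference, ∂[p,q] = q − p. For instance
  ∂[0,7] = [7] − [0].
The resulting 9×27 matrix has rank 8, and its Smith normal form has invariant factors (1,1,1,1,1,1,1,1).

Boundary ∂_2: C_2 → C_1 sends each 2-simplex [p,q,r] to [q,r] − [p,r] + [p,q]. For instance
  ∂[3,5,8] = [5,8] − [3,8] + [3,5],
  ∂[1,3,4] = [3,4] − [1,4] + [1,3].
The 27×18 boundary matrix has rank 17 and Smith normal form diag(1,1,1,1,1,1,1,1,1,1,1,1,1,1,1,1,1).

Reading off H_k = ker ∂_k / im ∂_{k+1}:

  H_0: rank C_0 − rank ∂_1 = 9 − 8 = 1, and the invariant factors of ∂_1 are all 1, so H_0 ≅ Z.
  H_1: rank ker ∂_1 − rank ∂_2 = (27 − 8) − 17 = 2, and the invariant factors of ∂_2 are all 1, so H_1 ≅ Z^2.
  H_2: rank ker ∂_2 − rank ∂_3 = (18 − 17) − 0 = 1, and there is no ∂_3, so H_2 ≅ Z.

As a check, the Euler characteristic is 9 − 27 + 18 = 0, which agrees with 1 − 2 + 1 = 0.

H_0 = Z,  H_1 = Z^2,  H_2 = Z.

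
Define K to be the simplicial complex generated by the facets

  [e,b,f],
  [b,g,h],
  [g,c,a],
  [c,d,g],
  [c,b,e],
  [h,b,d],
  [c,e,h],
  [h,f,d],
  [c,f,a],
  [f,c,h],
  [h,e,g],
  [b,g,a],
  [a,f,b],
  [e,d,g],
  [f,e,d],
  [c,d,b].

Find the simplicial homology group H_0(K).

K has 8 vertices, 24 edges, 16 triangles.
rank ∂_0 = 0, rank ∂_1 = 7 ⇒ b_0 = 8 − 0 − 7 = 1; all invariant factors of ∂_1 are 1 so no torsion. So H_0 = Z.

H_0 = Z.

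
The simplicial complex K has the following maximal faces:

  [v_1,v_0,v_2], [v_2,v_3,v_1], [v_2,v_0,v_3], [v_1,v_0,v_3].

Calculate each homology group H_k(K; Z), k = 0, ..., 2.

H_0 = Z,  H_1 = 0,  H_2 = Z.

We work with the vertex ordering v_0 < v_1 < v_2 < v_3. The simplices of K, each written with vertices in increasing order, are:

  0-simplices (4): [v_0], [v_1], [v_2], [v_3]
  1-simplices (6): [v_0,v_1], [v_0,v_2], [v_0,v_3], [v_1,v_2], [v_1,v_3], [v_2,v_3]
  2-simplices (4): [v_0,v_1,v_2], [v_0,v_1,v_3], [v_0,v_2,v_3], [v_1,v_2,v_3]

so the chain groups are C_0 ≅ Z^4, C_1 ≅ Z^6, C_2 ≅ Z^4.

∂_1: C_1 → C_0 is given by ∂[p,q] = [q] − [p].
This gives a 4×6 integer matrix of rank 3; reducing to Smith normal form yields diagonal entries (1,1,1).

∂_2: C_2 → C_1 acts by ∂[p,q,r] = [q,r] − [p,r] + [p,q]. For instance
  ∂[v_0,v_2,v_3] = [v_2,v_3] − [v_0,v_3] + [v_0,v_2],
  ∂[v_0,v_1,v_2] = [v_1,v_2] − [v_0,v_2] + [v_0,v_1].
As a 6×4 matrix over Z this has rank 3, with invariant factors (1,1,1).

Now H_k = ker ∂_k / im ∂_{k+1}, so:

  H_0: rank C_0 − rank ∂_1 = 4 − 3 = 1, and the invariant factors of ∂_1 are all 1, so H_0 ≅ Z.
  H_1: rank ker ∂_1 − rank ∂_2 = (6 − 3) − 3 = 0, and the invariant factors of ∂_2 are all 1, so H_1 ≅ 0.
  H_2: rank ker ∂_2 − rank ∂_3 = (4 − 3) − 0 = 1, and there is no ∂_3, so H_2 ≅ Z.

As a check, the Euler characteristic is 4 − 6 + 4 = 2, which agrees with 1 − 0 + 1 = 2.
(K is a triangulation of the 2-sphere S^2.)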